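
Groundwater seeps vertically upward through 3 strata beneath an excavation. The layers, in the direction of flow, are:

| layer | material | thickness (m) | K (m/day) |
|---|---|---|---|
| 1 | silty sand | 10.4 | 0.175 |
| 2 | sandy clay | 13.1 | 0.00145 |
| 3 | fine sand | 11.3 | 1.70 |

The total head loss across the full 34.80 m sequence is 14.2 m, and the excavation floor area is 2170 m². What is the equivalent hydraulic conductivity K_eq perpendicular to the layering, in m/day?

0.00382

Flow is perpendicular to layering, so the layers act in series and the equivalent K is the thickness-weighted harmonic mean.
Total thickness L = 10.4 + 13.1 + 11.3 = 34.80 m.
Σ(b_i/K_i) = 10.4/0.175 + 13.1/0.00145 + 11.3/1.70 = 9101 d.
K_eq = L / Σ(b_i/K_i) = 34.80 / 9101 = 0.003824 m/day.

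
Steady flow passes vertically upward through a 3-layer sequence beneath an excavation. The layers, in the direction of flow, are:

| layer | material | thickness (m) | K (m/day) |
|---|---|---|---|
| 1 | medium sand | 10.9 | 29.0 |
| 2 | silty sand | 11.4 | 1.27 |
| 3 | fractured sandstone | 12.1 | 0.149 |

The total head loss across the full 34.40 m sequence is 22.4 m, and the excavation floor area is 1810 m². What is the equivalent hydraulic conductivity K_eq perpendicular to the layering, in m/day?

Flow is perpendicular to layering, so the layers act in series and the equivalent K is the thickness-weighted harmonic mean.
Total thickness L = 10.9 + 11.4 + 12.1 = 34.40 m.
Σ(b_i/K_i) = 10.9/29.0 + 11.4/1.27 + 12.1/0.149 = 90.56 d.
K_eq = L / Σ(b_i/K_i) = 34.40 / 90.56 = 0.3799 m/day.

0.380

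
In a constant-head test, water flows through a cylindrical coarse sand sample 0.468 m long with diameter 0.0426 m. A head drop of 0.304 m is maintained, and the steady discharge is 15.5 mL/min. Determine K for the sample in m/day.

24.1

Cross-sectional area A = π·(d/2)² = π × (0.0426/2)² = 0.001425 m².
Convert discharge: 15.5 mL/min = 2.583e-07 m³/s.
Darcy's law rearranged: K = Q·L / (A·Δh) = 2.583e-07 × 0.468 / (0.001425 × 0.304) = 0.0002790 m/s = 24.11 m/day.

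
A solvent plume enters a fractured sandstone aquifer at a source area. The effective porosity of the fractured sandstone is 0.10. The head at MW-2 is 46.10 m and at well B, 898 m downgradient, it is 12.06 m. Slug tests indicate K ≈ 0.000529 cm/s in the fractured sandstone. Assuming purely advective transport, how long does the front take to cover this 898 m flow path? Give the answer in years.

14.2

Convert K: 0.000529 cm/s × 864 = 0.4571 m/day.
Hydraulic gradient i = (46.10 − 12.06) / 898 = 34.04 / 898 = 0.03791.
Darcy flux q = K · i = 0.4571 × 0.03791 = 0.01733 m/day.
Seepage velocity v = q / n_e = 0.01733 / 0.10 = 0.1733 m/day.
Travel time t = L / v = 898 / 0.1733 = 5183 days = 14.19 years.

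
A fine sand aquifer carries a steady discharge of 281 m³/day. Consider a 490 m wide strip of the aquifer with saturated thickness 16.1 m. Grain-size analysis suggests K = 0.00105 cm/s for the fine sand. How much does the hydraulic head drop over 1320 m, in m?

51.8

Convert K: 0.00105 cm/s × 864 = 0.9072 m/day.
Cross-sectional area A = 490 × 16.1 = 7889 m².
From Q = K·A·i, i = Q / (K·A) = 281 / (0.9072 × 7889) = 0.03926.
Head loss Δh = i · L = 0.03926 × 1320 = 51.83 m.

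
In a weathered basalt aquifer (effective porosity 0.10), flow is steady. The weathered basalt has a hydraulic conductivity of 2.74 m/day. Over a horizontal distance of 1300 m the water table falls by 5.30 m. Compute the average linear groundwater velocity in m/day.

Hydraulic gradient i = Δh / L = 5.30 / 1300 = 0.004077.
Darcy flux q = K · i = 2.740 × 0.004077 = 0.01117 m/day.
Seepage velocity v = q / n_e = 0.01117 / 0.10 = 0.1117 m/day.

0.112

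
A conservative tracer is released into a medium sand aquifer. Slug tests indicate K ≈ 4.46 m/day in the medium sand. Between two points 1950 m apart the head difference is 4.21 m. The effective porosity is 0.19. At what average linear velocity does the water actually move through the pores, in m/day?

0.0507

Hydraulic gradient i = Δh / L = 4.21 / 1950 = 0.002159.
Darcy flux q = K · i = 4.460 × 0.002159 = 0.009629 m/day.
Seepage velocity v = q / n_e = 0.009629 / 0.19 = 0.05068 m/day.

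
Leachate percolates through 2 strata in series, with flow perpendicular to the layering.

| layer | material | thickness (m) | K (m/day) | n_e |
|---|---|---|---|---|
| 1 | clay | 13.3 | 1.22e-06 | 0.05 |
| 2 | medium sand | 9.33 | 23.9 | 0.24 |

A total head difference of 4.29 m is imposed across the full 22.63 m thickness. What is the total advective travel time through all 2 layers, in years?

With flow normal to the layers, continuity requires the same specific discharge q through every layer.
Σ(b_i/K_i) = 13.3/1.22e-06 + 9.33/23.9 = 1.090e+07 d.
q = Δh / Σ(b_i/K_i) = 4.29 / 1.090e+07 = 3.935e-07 m/day.
In each layer the seepage velocity is v_i = q/n_i, so the layer transit time is t_i = b_i·n_i / q:
  layer 1 (clay): t_1 = 13.3 × 0.05 / 3.935e-07 = 1.690e+06 d
  layer 2 (medium sand): t_2 = 9.33 × 0.24 / 3.935e-07 = 5.690e+06 d
Total t = Σ t_i = 7.380e+06 days = 20206 years.

20200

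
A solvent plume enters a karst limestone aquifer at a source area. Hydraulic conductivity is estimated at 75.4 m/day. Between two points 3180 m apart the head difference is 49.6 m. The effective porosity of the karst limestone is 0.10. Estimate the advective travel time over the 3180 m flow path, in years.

Hydraulic gradient i = Δh / L = 49.6 / 3180 = 0.01560.
Darcy flux q = K · i = 75.40 × 0.01560 = 1.176 m/day.
Seepage velocity v = q / n_e = 1.176 / 0.10 = 11.76 m/day.
Travel time t = L / v = 3180 / 11.76 = 270.4 days = 0.7403 years.

0.740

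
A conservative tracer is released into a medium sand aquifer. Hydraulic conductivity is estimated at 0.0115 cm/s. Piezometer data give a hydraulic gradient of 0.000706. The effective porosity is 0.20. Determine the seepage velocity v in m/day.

0.0351

Convert K: 0.0115 cm/s × 864 = 9.936 m/day.
Hydraulic gradient i = 0.000706.
Darcy flux q = K · i = 9.936 × 0.0007060 = 0.007015 m/day.
Seepage velocity v = q / n_e = 0.007015 / 0.20 = 0.03507 m/day.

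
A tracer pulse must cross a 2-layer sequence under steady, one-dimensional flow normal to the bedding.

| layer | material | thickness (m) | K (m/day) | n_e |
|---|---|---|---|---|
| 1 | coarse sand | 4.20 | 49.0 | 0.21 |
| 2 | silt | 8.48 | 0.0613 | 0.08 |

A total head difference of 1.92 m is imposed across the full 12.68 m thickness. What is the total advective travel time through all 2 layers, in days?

112

With flow normal to the layers, continuity requires the same specific discharge q through every layer.
Σ(b_i/K_i) = 4.20/49.0 + 8.48/0.0613 = 138.4 d.
q = Δh / Σ(b_i/K_i) = 1.92 / 138.4 = 0.01387 m/day.
In each layer the seepage velocity is v_i = q/n_i, so the layer transit time is t_i = b_i·n_i / q:
  layer 1 (coarse sand): t_1 = 4.20 × 0.21 / 0.01387 = 63.59 d
  layer 2 (silt): t_2 = 8.48 × 0.08 / 0.01387 = 48.91 d
Total t = Σ t_i = 112.5 days.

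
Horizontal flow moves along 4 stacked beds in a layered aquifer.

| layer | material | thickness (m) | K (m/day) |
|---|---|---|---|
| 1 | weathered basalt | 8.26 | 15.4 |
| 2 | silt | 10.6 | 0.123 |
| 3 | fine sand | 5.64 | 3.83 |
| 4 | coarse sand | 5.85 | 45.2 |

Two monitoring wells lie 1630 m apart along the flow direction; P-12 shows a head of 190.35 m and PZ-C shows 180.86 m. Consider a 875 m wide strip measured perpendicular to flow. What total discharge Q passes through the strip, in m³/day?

2110

Flow is parallel to layering, so each bed carries its own Darcy discharge and the transmissivities add.
Σ(K_i·b_i) = 15.4×8.26 + 0.123×10.6 + 3.83×5.64 + 45.2×5.85 = 414.5 m²/day.
Hydraulic gradient i = (190.35 − 180.86) / 1630 = 9.49 / 1630 = 0.005822.
Q = Σ(K_i·b_i) · W · i = 414.5 × 875 × 0.005822 = 2112 m³/day.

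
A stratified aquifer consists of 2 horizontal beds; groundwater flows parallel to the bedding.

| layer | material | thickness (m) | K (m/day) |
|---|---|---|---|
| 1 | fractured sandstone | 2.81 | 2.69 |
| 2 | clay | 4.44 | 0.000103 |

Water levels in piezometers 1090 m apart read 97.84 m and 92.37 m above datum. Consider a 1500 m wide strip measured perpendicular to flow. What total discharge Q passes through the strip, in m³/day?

Flow is parallel to layering, so each bed carries its own Darcy discharge and the transmissivities add.
Σ(K_i·b_i) = 2.69×2.81 + 0.000103×4.44 = 7.559 m²/day.
Hydraulic gradient i = (97.84 − 92.37) / 1090 = 5.47 / 1090 = 0.005018.
Q = Σ(K_i·b_i) · W · i = 7.559 × 1500 × 0.005018 = 56.90 m³/day.

56.9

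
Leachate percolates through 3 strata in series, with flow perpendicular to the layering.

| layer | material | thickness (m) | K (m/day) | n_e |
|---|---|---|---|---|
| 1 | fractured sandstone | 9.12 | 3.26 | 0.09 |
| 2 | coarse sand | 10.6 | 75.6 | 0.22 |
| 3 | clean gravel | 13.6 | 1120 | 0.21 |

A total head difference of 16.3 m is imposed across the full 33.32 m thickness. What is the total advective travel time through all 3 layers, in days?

With flow normal to the layers, continuity requires the same specific discharge q through every layer.
Σ(b_i/K_i) = 9.12/3.26 + 10.6/75.6 + 13.6/1120 = 2.950 d.
q = Δh / Σ(b_i/K_i) = 16.3 / 2.950 = 5.526 m/day.
In each layer the seepage velocity is v_i = q/n_i, so the layer transit time is t_i = b_i·n_i / q:
  layer 1 (fractured sandstone): t_1 = 9.12 × 0.09 / 5.526 = 0.1485 d
  layer 2 (coarse sand): t_2 = 10.6 × 0.22 / 5.526 = 0.4220 d
  layer 3 (clean gravel): t_3 = 13.6 × 0.21 / 5.526 = 0.5169 d
Total t = Σ t_i = 1.087 days.

1.09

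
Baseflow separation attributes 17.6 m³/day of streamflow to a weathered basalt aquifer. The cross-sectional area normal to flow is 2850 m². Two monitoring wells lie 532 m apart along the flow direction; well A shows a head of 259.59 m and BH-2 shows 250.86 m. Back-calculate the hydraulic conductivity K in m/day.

Hydraulic gradient i = (259.59 − 250.86) / 532 = 8.73 / 532 = 0.01641.
From Q = K·A·i, K = Q / (A·i) = 17.6 / (2850 × 0.01641) = 0.3763 m/day.

0.376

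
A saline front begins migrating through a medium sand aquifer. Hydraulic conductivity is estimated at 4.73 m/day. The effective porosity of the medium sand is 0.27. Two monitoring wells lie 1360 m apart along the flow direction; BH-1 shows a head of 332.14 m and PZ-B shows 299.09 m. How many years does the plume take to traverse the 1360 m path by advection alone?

8.75

Hydraulic gradient i = (332.14 − 299.09) / 1360 = 33.05 / 1360 = 0.02430.
Darcy flux q = K · i = 4.730 × 0.02430 = 0.1149 m/day.
Seepage velocity v = q / n_e = 0.1149 / 0.27 = 0.4257 m/day.
Travel time t = L / v = 1360 / 0.4257 = 3195 days = 8.746 years.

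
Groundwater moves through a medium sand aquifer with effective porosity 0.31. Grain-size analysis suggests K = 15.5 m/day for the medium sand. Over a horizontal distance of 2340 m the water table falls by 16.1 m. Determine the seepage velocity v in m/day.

0.344

Hydraulic gradient i = Δh / L = 16.1 / 2340 = 0.006880.
Darcy flux q = K · i = 15.50 × 0.006880 = 0.1066 m/day.
Seepage velocity v = q / n_e = 0.1066 / 0.31 = 0.3440 m/day.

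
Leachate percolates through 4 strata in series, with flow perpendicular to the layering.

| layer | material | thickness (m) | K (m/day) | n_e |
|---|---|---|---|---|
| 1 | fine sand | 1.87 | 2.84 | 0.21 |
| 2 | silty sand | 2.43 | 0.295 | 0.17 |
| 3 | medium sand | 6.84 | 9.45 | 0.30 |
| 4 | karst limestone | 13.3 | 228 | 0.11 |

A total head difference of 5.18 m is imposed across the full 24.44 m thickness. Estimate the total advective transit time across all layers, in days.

With flow normal to the layers, continuity requires the same specific discharge q through every layer.
Σ(b_i/K_i) = 1.87/2.84 + 2.43/0.295 + 6.84/9.45 + 13.3/228 = 9.678 d.
q = Δh / Σ(b_i/K_i) = 5.18 / 9.678 = 0.5352 m/day.
In each layer the seepage velocity is v_i = q/n_i, so the layer transit time is t_i = b_i·n_i / q:
  layer 1 (fine sand): t_1 = 1.87 × 0.21 / 0.5352 = 0.7337 d
  layer 2 (silty sand): t_2 = 2.43 × 0.17 / 0.5352 = 0.7718 d
  layer 3 (medium sand): t_3 = 6.84 × 0.30 / 0.5352 = 3.834 d
  layer 4 (karst limestone): t_4 = 13.3 × 0.11 / 0.5352 = 2.733 d
Total t = Σ t_i = 8.073 days.

8.07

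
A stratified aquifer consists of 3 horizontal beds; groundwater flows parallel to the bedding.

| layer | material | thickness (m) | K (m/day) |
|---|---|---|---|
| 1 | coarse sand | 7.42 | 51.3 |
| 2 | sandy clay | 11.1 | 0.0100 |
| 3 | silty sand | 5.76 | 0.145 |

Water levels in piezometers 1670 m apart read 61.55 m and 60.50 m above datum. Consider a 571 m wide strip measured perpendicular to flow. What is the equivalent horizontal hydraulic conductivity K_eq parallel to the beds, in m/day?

Flow is parallel to layering, so each bed carries its own Darcy discharge and the transmissivities add.
Σ(K_i·b_i) = 51.3×7.42 + 0.0100×11.1 + 0.145×5.76 = 381.6 m²/day.
Total thickness b = 24.28 m, so K_eq = Σ(K_i·b_i)/b = 15.72 m/day.

15.7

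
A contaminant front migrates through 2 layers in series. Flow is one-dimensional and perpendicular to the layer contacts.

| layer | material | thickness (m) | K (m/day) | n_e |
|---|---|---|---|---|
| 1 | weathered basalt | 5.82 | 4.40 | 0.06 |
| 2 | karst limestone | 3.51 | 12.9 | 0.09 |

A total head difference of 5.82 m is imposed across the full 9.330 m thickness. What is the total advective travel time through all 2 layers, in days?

0.182

With flow normal to the layers, continuity requires the same specific discharge q through every layer.
Σ(b_i/K_i) = 5.82/4.40 + 3.51/12.9 = 1.595 d.
q = Δh / Σ(b_i/K_i) = 5.82 / 1.595 = 3.649 m/day.
In each layer the seepage velocity is v_i = q/n_i, so the layer transit time is t_i = b_i·n_i / q:
  layer 1 (weathered basalt): t_1 = 5.82 × 0.06 / 3.649 = 0.09569 d
  layer 2 (karst limestone): t_2 = 3.51 × 0.09 / 3.649 = 0.08656 d
Total t = Σ t_i = 0.1823 days.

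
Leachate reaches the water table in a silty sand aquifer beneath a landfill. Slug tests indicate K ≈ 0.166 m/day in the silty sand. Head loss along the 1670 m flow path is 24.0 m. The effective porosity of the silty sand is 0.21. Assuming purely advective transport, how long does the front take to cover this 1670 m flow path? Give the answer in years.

402

Hydraulic gradient i = Δh / L = 24.0 / 1670 = 0.01437.
Darcy flux q = K · i = 0.1660 × 0.01437 = 0.002386 m/day.
Seepage velocity v = q / n_e = 0.002386 / 0.21 = 0.01136 m/day.
Travel time t = L / v = 1670 / 0.01136 = 1.470e+05 days = 402.5 years.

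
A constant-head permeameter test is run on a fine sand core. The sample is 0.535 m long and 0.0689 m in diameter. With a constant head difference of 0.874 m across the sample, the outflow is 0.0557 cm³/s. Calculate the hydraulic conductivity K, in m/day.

Cross-sectional area A = π·(d/2)² = π × (0.0689/2)² = 0.003728 m².
Convert discharge: 0.0557 cm³/s = 5.570e-08 m³/s.
Darcy's law rearranged: K = Q·L / (A·Δh) = 5.570e-08 × 0.535 / (0.003728 × 0.874) = 9.145e-06 m/s = 0.7901 m/day.

0.790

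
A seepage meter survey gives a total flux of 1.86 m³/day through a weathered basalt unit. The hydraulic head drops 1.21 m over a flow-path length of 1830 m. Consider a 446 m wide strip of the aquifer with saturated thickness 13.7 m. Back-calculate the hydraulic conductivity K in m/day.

0.460

Cross-sectional area A = 446 × 13.7 = 6110 m².
Hydraulic gradient i = Δh / L = 1.21 / 1830 = 0.0006612.
From Q = K·A·i, K = Q / (A·i) = 1.86 / (6110 × 0.0006612) = 0.4604 m/day.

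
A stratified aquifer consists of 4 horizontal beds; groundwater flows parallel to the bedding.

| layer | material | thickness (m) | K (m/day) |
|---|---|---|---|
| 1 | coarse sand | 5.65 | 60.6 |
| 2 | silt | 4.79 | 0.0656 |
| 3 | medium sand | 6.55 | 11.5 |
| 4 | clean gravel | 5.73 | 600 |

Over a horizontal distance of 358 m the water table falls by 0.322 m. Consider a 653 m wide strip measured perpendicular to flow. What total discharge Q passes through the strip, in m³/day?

Flow is parallel to layering, so each bed carries its own Darcy discharge and the transmissivities add.
Σ(K_i·b_i) = 60.6×5.65 + 0.0656×4.79 + 11.5×6.55 + 600×5.73 = 3856 m²/day.
Hydraulic gradient i = Δh / L = 0.322 / 358 = 0.0008994.
Q = Σ(K_i·b_i) · W · i = 3856 × 653 × 0.0008994 = 2265 m³/day.

2260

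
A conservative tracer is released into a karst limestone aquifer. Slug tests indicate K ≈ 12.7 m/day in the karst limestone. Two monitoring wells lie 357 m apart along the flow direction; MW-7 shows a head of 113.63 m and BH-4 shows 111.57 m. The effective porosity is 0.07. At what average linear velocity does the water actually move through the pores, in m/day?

1.05

Hydraulic gradient i = (113.63 − 111.57) / 357 = 2.06 / 357 = 0.005770.
Darcy flux q = K · i = 12.70 × 0.005770 = 0.07328 m/day.
Seepage velocity v = q / n_e = 0.07328 / 0.07 = 1.047 m/day.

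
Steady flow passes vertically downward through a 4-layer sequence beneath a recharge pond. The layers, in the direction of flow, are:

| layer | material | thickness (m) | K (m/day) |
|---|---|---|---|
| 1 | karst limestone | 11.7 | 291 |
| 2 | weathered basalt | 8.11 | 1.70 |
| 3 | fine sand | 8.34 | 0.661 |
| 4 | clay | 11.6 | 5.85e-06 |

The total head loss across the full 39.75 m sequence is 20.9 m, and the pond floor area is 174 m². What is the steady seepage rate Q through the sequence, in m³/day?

0.00183

Flow is perpendicular to layering, so the layers act in series and the equivalent K is the thickness-weighted harmonic mean.
Total thickness L = 11.7 + 8.11 + 8.34 + 11.6 = 39.75 m.
Σ(b_i/K_i) = 11.7/291 + 8.11/1.70 + 8.34/0.661 + 11.6/5.85e-06 = 1.983e+06 d.
K_eq = L / Σ(b_i/K_i) = 39.75 / 1.983e+06 = 2.005e-05 m/day.
Q = K_eq · A · (Δh/L) = 2.005e-05 × 174 × (20.9/39.75) = 0.001834 m³/day.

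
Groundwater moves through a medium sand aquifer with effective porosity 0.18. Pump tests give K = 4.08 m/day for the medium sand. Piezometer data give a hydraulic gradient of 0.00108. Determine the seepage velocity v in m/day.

0.0245

Hydraulic gradient i = 0.00108.
Darcy flux q = K · i = 4.080 × 0.001080 = 0.004406 m/day.
Seepage velocity v = q / n_e = 0.004406 / 0.18 = 0.02448 m/day.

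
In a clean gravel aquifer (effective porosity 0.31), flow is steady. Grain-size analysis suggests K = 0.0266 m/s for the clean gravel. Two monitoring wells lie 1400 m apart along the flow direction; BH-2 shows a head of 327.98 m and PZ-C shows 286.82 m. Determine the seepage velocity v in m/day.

Convert K: 0.0266 m/s × 86400 = 2298 m/day.
Hydraulic gradient i = (327.98 − 286.82) / 1400 = 41.16 / 1400 = 0.02940.
Darcy flux q = K · i = 2298 × 0.02940 = 67.57 m/day.
Seepage velocity v = q / n_e = 67.57 / 0.31 = 218.0 m/day.

218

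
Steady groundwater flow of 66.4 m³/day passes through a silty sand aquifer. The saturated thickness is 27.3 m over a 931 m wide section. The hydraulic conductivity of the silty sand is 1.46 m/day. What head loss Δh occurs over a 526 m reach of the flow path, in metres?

0.941

Cross-sectional area A = 931 × 27.3 = 25416 m².
From Q = K·A·i, i = Q / (K·A) = 66.4 / (1.460 × 25416) = 0.001789.
Head loss Δh = i · L = 0.001789 × 526 = 0.9412 m.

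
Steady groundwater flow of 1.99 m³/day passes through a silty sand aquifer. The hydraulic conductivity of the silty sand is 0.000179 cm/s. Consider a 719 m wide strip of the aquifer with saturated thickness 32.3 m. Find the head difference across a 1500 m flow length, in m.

Convert K: 0.000179 cm/s × 864 = 0.1547 m/day.
Cross-sectional area A = 719 × 32.3 = 23224 m².
From Q = K·A·i, i = Q / (K·A) = 1.99 / (0.1547 × 23224) = 0.0005541.
Head loss Δh = i · L = 0.0005541 × 1500 = 0.8311 m.

0.831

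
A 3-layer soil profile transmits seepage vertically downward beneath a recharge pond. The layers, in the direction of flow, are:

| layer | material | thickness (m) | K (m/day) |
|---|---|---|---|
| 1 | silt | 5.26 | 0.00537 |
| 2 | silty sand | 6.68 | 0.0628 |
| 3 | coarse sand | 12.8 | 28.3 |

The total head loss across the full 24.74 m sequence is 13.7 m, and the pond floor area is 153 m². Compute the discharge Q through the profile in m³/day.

1.93

Flow is perpendicular to layering, so the layers act in series and the equivalent K is the thickness-weighted harmonic mean.
Total thickness L = 5.26 + 6.68 + 12.8 = 24.74 m.
Σ(b_i/K_i) = 5.26/0.00537 + 6.68/0.0628 + 12.8/28.3 = 1086 d.
K_eq = L / Σ(b_i/K_i) = 24.74 / 1086 = 0.02277 m/day.
Q = K_eq · A · (Δh/L) = 0.02277 × 153 × (13.7/24.74) = 1.930 m³/day.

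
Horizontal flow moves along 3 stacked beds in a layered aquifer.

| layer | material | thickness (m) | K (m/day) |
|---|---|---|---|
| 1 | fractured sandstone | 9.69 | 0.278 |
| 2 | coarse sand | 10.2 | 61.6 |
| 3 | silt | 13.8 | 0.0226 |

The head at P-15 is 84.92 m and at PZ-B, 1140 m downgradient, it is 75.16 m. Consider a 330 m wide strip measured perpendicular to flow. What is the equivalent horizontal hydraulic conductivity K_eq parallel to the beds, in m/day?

Flow is parallel to layering, so each bed carries its own Darcy discharge and the transmissivities add.
Σ(K_i·b_i) = 0.278×9.69 + 61.6×10.2 + 0.0226×13.8 = 631.3 m²/day.
Total thickness b = 33.69 m, so K_eq = Σ(K_i·b_i)/b = 18.74 m/day.

18.7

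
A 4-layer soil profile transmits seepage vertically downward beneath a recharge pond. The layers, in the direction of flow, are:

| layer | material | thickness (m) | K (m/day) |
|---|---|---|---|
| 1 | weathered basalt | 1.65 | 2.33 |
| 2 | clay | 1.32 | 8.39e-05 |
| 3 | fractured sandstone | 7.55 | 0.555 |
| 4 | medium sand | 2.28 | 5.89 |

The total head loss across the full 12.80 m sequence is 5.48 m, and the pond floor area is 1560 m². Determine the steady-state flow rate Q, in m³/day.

0.543

Flow is perpendicular to layering, so the layers act in series and the equivalent K is the thickness-weighted harmonic mean.
Total thickness L = 1.65 + 1.32 + 7.55 + 2.28 = 12.80 m.
Σ(b_i/K_i) = 1.65/2.33 + 1.32/8.39e-05 + 7.55/0.555 + 2.28/5.89 = 15748 d.
K_eq = L / Σ(b_i/K_i) = 12.80 / 15748 = 0.0008128 m/day.
Q = K_eq · A · (Δh/L) = 0.0008128 × 1560 × (5.48/12.80) = 0.5429 m³/day.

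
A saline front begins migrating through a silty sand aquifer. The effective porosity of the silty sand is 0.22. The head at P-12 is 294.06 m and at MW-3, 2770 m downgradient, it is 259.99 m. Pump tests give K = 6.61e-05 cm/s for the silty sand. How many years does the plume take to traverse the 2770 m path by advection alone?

2380

Convert K: 6.61e-05 cm/s × 864 = 0.05711 m/day.
Hydraulic gradient i = (294.06 − 259.99) / 2770 = 34.07 / 2770 = 0.01230.
Darcy flux q = K · i = 0.05711 × 0.01230 = 0.0007024 m/day.
Seepage velocity v = q / n_e = 0.0007024 / 0.22 = 0.003193 m/day.
Travel time t = L / v = 2770 / 0.003193 = 8.676e+05 days = 2375 years.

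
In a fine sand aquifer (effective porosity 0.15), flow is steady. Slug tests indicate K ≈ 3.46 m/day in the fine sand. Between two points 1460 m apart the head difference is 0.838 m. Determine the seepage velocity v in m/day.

Hydraulic gradient i = Δh / L = 0.838 / 1460 = 0.0005740.
Darcy flux q = K · i = 3.460 × 0.0005740 = 0.001986 m/day.
Seepage velocity v = q / n_e = 0.001986 / 0.15 = 0.01324 m/day.

0.0132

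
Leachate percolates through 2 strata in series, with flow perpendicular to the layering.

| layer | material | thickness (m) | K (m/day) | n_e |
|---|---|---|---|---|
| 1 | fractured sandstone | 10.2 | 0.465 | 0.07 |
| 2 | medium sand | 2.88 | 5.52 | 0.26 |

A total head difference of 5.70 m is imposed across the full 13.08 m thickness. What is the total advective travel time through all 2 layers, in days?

5.76

With flow normal to the layers, continuity requires the same specific discharge q through every layer.
Σ(b_i/K_i) = 10.2/0.465 + 2.88/5.52 = 22.46 d.
q = Δh / Σ(b_i/K_i) = 5.70 / 22.46 = 0.2538 m/day.
In each layer the seepage velocity is v_i = q/n_i, so the layer transit time is t_i = b_i·n_i / q:
  layer 1 (fractured sandstone): t_1 = 10.2 × 0.07 / 0.2538 = 2.813 d
  layer 2 (medium sand): t_2 = 2.88 × 0.26 / 0.2538 = 2.950 d
Total t = Σ t_i = 5.763 days.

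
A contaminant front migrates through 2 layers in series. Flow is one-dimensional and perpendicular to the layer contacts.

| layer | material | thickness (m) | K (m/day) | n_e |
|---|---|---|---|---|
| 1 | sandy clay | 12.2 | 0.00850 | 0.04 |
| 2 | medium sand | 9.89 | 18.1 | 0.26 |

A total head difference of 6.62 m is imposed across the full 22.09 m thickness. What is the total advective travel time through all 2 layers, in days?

664

With flow normal to the layers, continuity requires the same specific discharge q through every layer.
Σ(b_i/K_i) = 12.2/0.00850 + 9.89/18.1 = 1436 d.
q = Δh / Σ(b_i/K_i) = 6.62 / 1436 = 0.004611 m/day.
In each layer the seepage velocity is v_i = q/n_i, so the layer transit time is t_i = b_i·n_i / q:
  layer 1 (sandy clay): t_1 = 12.2 × 0.04 / 0.004611 = 105.8 d
  layer 2 (medium sand): t_2 = 9.89 × 0.26 / 0.004611 = 557.7 d
Total t = Σ t_i = 663.6 days.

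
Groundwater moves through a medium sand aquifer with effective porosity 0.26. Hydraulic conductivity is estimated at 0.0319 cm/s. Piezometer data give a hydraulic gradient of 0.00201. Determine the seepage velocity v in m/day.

0.213

Convert K: 0.0319 cm/s × 864 = 27.56 m/day.
Hydraulic gradient i = 0.00201.
Darcy flux q = K · i = 27.56 × 0.002010 = 0.05540 m/day.
Seepage velocity v = q / n_e = 0.05540 / 0.26 = 0.2131 m/day.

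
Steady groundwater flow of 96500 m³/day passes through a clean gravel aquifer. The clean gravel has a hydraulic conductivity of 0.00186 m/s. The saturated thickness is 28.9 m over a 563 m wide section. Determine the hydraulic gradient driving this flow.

Convert K: 0.00186 m/s × 86400 = 160.7 m/day.
Cross-sectional area A = 563 × 28.9 = 16271 m².
From Q = K·A·i, i = Q / (K·A) = 96500 / (160.7 × 16271) = 0.03691.

0.0369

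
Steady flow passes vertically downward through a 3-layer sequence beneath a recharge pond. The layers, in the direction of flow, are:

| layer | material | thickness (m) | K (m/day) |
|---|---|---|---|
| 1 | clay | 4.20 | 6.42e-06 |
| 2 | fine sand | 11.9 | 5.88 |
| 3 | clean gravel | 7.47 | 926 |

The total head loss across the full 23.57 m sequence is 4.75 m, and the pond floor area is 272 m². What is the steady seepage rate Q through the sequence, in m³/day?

Flow is perpendicular to layering, so the layers act in series and the equivalent K is the thickness-weighted harmonic mean.
Total thickness L = 4.20 + 11.9 + 7.47 = 23.57 m.
Σ(b_i/K_i) = 4.20/6.42e-06 + 11.9/5.88 + 7.47/926 = 6.542e+05 d.
K_eq = L / Σ(b_i/K_i) = 23.57 / 6.542e+05 = 3.603e-05 m/day.
Q = K_eq · A · (Δh/L) = 3.603e-05 × 272 × (4.75/23.57) = 0.001975 m³/day.

0.00197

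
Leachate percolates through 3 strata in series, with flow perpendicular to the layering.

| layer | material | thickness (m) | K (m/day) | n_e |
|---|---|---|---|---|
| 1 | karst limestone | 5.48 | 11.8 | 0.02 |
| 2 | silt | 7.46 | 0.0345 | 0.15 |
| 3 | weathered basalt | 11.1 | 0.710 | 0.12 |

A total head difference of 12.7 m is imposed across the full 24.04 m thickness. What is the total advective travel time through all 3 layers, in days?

46.8

With flow normal to the layers, continuity requires the same specific discharge q through every layer.
Σ(b_i/K_i) = 5.48/11.8 + 7.46/0.0345 + 11.1/0.710 = 232.3 d.
q = Δh / Σ(b_i/K_i) = 12.7 / 232.3 = 0.05466 m/day.
In each layer the seepage velocity is v_i = q/n_i, so the layer transit time is t_i = b_i·n_i / q:
  layer 1 (karst limestone): t_1 = 5.48 × 0.02 / 0.05466 = 2.005 d
  layer 2 (silt): t_2 = 7.46 × 0.15 / 0.05466 = 20.47 d
  layer 3 (weathered basalt): t_3 = 11.1 × 0.12 / 0.05466 = 24.37 d
Total t = Σ t_i = 46.84 days.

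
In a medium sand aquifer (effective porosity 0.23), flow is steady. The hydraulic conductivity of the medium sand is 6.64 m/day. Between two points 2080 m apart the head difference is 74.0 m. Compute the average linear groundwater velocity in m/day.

1.03

Hydraulic gradient i = Δh / L = 74.0 / 2080 = 0.03558.
Darcy flux q = K · i = 6.640 × 0.03558 = 0.2362 m/day.
Seepage velocity v = q / n_e = 0.2362 / 0.23 = 1.027 m/day.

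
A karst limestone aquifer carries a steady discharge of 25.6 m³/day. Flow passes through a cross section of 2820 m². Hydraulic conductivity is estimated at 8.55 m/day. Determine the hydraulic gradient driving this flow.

0.00106

From Q = K·A·i, i = Q / (K·A) = 25.6 / (8.550 × 2820) = 0.001062.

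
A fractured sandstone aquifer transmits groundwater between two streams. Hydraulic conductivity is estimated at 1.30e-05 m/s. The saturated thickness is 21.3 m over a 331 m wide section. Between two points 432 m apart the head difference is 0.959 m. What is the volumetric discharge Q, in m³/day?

Convert K: 1.30e-05 m/s × 86400 = 1.123 m/day.
Cross-sectional area A = 331 × 21.3 = 7050 m².
Hydraulic gradient i = Δh / L = 0.959 / 432 = 0.002220.
Darcy's law: Q = K · A · i = 1.123 × 7050 × 0.002220 = 17.58 m³/day.

17.6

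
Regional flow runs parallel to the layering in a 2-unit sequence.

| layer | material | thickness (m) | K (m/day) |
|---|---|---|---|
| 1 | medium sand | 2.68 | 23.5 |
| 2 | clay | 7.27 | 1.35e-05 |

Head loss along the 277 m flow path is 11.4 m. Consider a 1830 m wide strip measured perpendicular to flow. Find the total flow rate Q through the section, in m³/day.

4740

Flow is parallel to layering, so each bed carries its own Darcy discharge and the transmissivities add.
Σ(K_i·b_i) = 23.5×2.68 + 1.35e-05×7.27 = 62.98 m²/day.
Hydraulic gradient i = Δh / L = 11.4 / 277 = 0.04116.
Q = Σ(K_i·b_i) · W · i = 62.98 × 1830 × 0.04116 = 4743 m³/day.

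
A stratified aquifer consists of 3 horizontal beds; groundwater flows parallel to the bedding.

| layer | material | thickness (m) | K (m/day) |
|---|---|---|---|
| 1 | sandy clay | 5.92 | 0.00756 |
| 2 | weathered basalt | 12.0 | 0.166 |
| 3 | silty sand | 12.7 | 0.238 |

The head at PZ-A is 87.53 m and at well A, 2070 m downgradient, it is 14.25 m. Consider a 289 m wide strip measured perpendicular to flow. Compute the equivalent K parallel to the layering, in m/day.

Flow is parallel to layering, so each bed carries its own Darcy discharge and the transmissivities add.
Σ(K_i·b_i) = 0.00756×5.92 + 0.166×12.0 + 0.238×12.7 = 5.059 m²/day.
Total thickness b = 30.62 m, so K_eq = Σ(K_i·b_i)/b = 0.1652 m/day.

0.165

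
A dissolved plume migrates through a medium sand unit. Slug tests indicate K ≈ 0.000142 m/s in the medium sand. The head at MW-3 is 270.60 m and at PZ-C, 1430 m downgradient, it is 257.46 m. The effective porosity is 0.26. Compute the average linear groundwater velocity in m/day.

0.434

Convert K: 0.000142 m/s × 86400 = 12.27 m/day.
Hydraulic gradient i = (270.60 − 257.46) / 1430 = 13.14 / 1430 = 0.009189.
Darcy flux q = K · i = 12.27 × 0.009189 = 0.1127 m/day.
Seepage velocity v = q / n_e = 0.1127 / 0.26 = 0.4336 m/day.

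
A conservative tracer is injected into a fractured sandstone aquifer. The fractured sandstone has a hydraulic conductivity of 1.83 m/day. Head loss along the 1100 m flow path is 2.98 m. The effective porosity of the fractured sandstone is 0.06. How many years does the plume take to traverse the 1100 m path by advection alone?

Hydraulic gradient i = Δh / L = 2.98 / 1100 = 0.002709.
Darcy flux q = K · i = 1.830 × 0.002709 = 0.004958 m/day.
Seepage velocity v = q / n_e = 0.004958 / 0.06 = 0.08263 m/day.
Travel time t = L / v = 1100 / 0.08263 = 13313 days = 36.45 years.

36.4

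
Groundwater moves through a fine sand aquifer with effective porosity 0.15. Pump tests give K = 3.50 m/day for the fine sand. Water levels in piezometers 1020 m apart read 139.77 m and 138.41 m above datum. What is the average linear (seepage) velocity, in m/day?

Hydraulic gradient i = (139.77 − 138.41) / 1020 = 1.36 / 1020 = 0.001333.
Darcy flux q = K · i = 3.500 × 0.001333 = 0.004667 m/day.
Seepage velocity v = q / n_e = 0.004667 / 0.15 = 0.03111 m/day.

0.0311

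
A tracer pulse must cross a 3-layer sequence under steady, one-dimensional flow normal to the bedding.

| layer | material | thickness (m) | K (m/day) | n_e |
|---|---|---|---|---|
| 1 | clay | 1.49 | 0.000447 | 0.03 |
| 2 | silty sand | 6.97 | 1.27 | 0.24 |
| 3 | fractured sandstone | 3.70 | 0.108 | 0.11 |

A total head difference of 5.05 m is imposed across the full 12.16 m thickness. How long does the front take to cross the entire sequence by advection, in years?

3.89

With flow normal to the layers, continuity requires the same specific discharge q through every layer.
Σ(b_i/K_i) = 1.49/0.000447 + 6.97/1.27 + 3.70/0.108 = 3373 d.
q = Δh / Σ(b_i/K_i) = 5.05 / 3373 = 0.001497 m/day.
In each layer the seepage velocity is v_i = q/n_i, so the layer transit time is t_i = b_i·n_i / q:
  layer 1 (clay): t_1 = 1.49 × 0.03 / 0.001497 = 29.86 d
  layer 2 (silty sand): t_2 = 6.97 × 0.24 / 0.001497 = 1117 d
  layer 3 (fractured sandstone): t_3 = 3.70 × 0.11 / 0.001497 = 271.9 d
Total t = Σ t_i = 1419 days = 3.885 years.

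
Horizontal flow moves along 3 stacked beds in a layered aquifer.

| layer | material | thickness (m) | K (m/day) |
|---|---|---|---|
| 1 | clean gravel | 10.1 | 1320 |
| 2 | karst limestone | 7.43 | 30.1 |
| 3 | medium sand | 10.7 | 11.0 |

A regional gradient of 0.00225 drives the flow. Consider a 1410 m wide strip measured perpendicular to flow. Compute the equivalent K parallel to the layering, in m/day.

Flow is parallel to layering, so each bed carries its own Darcy discharge and the transmissivities add.
Σ(K_i·b_i) = 1320×10.1 + 30.1×7.43 + 11.0×10.7 = 13673 m²/day.
Total thickness b = 28.23 m, so K_eq = Σ(K_i·b_i)/b = 484.4 m/day.

484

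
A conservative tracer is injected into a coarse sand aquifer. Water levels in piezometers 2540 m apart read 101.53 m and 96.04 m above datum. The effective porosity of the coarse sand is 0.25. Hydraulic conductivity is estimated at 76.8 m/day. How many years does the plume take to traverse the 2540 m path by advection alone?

Hydraulic gradient i = (101.53 − 96.04) / 2540 = 5.49 / 2540 = 0.002161.
Darcy flux q = K · i = 76.80 × 0.002161 = 0.1660 m/day.
Seepage velocity v = q / n_e = 0.1660 / 0.25 = 0.6640 m/day.
Travel time t = L / v = 2540 / 0.6640 = 3825 days = 10.47 years.

10.5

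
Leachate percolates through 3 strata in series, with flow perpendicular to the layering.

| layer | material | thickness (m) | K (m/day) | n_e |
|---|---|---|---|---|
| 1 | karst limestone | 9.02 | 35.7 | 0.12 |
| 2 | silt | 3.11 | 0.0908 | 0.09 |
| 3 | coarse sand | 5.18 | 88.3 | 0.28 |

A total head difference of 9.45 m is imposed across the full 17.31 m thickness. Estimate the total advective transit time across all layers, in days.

With flow normal to the layers, continuity requires the same specific discharge q through every layer.
Σ(b_i/K_i) = 9.02/35.7 + 3.11/0.0908 + 5.18/88.3 = 34.56 d.
q = Δh / Σ(b_i/K_i) = 9.45 / 34.56 = 0.2734 m/day.
In each layer the seepage velocity is v_i = q/n_i, so the layer transit time is t_i = b_i·n_i / q:
  layer 1 (karst limestone): t_1 = 9.02 × 0.12 / 0.2734 = 3.959 d
  layer 2 (silt): t_2 = 3.11 × 0.09 / 0.2734 = 1.024 d
  layer 3 (coarse sand): t_3 = 5.18 × 0.28 / 0.2734 = 5.305 d
Total t = Σ t_i = 10.29 days.

10.3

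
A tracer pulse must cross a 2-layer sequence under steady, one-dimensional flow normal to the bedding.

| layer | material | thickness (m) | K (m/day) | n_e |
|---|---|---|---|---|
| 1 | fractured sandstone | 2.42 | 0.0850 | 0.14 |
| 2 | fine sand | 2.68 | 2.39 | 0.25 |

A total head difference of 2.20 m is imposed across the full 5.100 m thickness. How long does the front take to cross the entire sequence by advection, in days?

With flow normal to the layers, continuity requires the same specific discharge q through every layer.
Σ(b_i/K_i) = 2.42/0.0850 + 2.68/2.39 = 29.59 d.
q = Δh / Σ(b_i/K_i) = 2.20 / 29.59 = 0.07434 m/day.
In each layer the seepage velocity is v_i = q/n_i, so the layer transit time is t_i = b_i·n_i / q:
  layer 1 (fractured sandstone): t_1 = 2.42 × 0.14 / 0.07434 = 4.557 d
  layer 2 (fine sand): t_2 = 2.68 × 0.25 / 0.07434 = 9.012 d
Total t = Σ t_i = 13.57 days.

13.6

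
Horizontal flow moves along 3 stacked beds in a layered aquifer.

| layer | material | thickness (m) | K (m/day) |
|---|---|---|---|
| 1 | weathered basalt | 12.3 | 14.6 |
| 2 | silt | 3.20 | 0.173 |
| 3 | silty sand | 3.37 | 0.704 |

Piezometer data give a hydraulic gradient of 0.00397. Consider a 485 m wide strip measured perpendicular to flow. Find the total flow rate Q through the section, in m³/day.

351

Flow is parallel to layering, so each bed carries its own Darcy discharge and the transmissivities add.
Σ(K_i·b_i) = 14.6×12.3 + 0.173×3.20 + 0.704×3.37 = 182.5 m²/day.
Hydraulic gradient i = 0.00397.
Q = Σ(K_i·b_i) · W · i = 182.5 × 485 × 0.003970 = 351.4 m³/day.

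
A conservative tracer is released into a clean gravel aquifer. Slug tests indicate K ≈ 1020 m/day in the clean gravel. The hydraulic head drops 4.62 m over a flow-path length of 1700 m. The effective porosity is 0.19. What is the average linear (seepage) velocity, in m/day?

14.6

Hydraulic gradient i = Δh / L = 4.62 / 1700 = 0.002718.
Darcy flux q = K · i = 1020 × 0.002718 = 2.772 m/day.
Seepage velocity v = q / n_e = 2.772 / 0.19 = 14.59 m/day.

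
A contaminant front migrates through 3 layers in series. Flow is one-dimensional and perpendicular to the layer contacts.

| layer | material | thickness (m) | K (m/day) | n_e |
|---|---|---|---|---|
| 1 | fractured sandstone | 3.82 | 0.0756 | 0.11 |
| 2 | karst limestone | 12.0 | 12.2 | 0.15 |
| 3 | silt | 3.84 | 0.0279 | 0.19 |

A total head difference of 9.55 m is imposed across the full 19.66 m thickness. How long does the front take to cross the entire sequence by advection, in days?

58.4

With flow normal to the layers, continuity requires the same specific discharge q through every layer.
Σ(b_i/K_i) = 3.82/0.0756 + 12.0/12.2 + 3.84/0.0279 = 189.1 d.
q = Δh / Σ(b_i/K_i) = 9.55 / 189.1 = 0.05049 m/day.
In each layer the seepage velocity is v_i = q/n_i, so the layer transit time is t_i = b_i·n_i / q:
  layer 1 (fractured sandstone): t_1 = 3.82 × 0.11 / 0.05049 = 8.322 d
  layer 2 (karst limestone): t_2 = 12.0 × 0.15 / 0.05049 = 35.65 d
  layer 3 (silt): t_3 = 3.84 × 0.19 / 0.05049 = 14.45 d
Total t = Σ t_i = 58.42 days.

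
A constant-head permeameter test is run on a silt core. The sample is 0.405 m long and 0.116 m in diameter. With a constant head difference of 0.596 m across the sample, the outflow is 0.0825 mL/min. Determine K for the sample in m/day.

Cross-sectional area A = π·(d/2)² = π × (0.116/2)² = 0.01057 m².
Convert discharge: 0.0825 mL/min = 1.375e-09 m³/s.
Darcy's law rearranged: K = Q·L / (A·Δh) = 1.375e-09 × 0.405 / (0.01057 × 0.596) = 8.841e-08 m/s = 0.007639 m/day.

0.00764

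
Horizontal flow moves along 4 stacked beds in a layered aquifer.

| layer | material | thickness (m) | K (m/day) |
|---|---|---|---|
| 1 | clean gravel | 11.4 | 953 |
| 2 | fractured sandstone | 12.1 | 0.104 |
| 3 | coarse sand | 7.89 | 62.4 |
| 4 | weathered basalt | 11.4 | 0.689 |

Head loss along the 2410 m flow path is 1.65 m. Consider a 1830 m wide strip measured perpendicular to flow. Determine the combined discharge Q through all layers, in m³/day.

14200

Flow is parallel to layering, so each bed carries its own Darcy discharge and the transmissivities add.
Σ(K_i·b_i) = 953×11.4 + 0.104×12.1 + 62.4×7.89 + 0.689×11.4 = 11366 m²/day.
Hydraulic gradient i = Δh / L = 1.65 / 2410 = 0.0006846.
Q = Σ(K_i·b_i) · W · i = 11366 × 1830 × 0.0006846 = 14240 m³/day.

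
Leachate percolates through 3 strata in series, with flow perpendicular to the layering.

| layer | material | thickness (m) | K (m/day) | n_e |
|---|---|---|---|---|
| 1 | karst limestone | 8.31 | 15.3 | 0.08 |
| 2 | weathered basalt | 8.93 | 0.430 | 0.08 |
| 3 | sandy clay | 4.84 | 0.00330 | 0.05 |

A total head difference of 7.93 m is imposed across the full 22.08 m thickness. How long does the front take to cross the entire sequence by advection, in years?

With flow normal to the layers, continuity requires the same specific discharge q through every layer.
Σ(b_i/K_i) = 8.31/15.3 + 8.93/0.430 + 4.84/0.00330 = 1488 d.
q = Δh / Σ(b_i/K_i) = 7.93 / 1488 = 0.005329 m/day.
In each layer the seepage velocity is v_i = q/n_i, so the layer transit time is t_i = b_i·n_i / q:
  layer 1 (karst limestone): t_1 = 8.31 × 0.08 / 0.005329 = 124.7 d
  layer 2 (weathered basalt): t_2 = 8.93 × 0.08 / 0.005329 = 134.0 d
  layer 3 (sandy clay): t_3 = 4.84 × 0.05 / 0.005329 = 45.41 d
Total t = Σ t_i = 304.2 days = 0.8329 years.

0.833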